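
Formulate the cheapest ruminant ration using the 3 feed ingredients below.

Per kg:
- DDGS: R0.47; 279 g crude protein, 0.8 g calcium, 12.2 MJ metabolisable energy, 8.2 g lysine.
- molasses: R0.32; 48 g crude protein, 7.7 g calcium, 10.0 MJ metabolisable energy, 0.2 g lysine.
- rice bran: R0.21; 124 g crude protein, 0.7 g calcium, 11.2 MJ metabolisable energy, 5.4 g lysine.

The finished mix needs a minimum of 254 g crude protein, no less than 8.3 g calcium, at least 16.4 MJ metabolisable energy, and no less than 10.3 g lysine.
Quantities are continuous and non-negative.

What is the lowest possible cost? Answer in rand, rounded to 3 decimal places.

R0.684

Set it up as a linear program. Let x1 = kg of DDGS, x2 = kg of molasses, x3 = kg of rice bran.
min 0.47x1 + 0.32x2 + 0.21x3 s.t.:
  279x1 + 48x2 + 124x3 ≥ 254   (crude protein)
  0.8x1 + 7.7x2 + 0.7x3 ≥ 8.3   (calcium)
  12.2x1 + 10x2 + 11.2x3 ≥ 16.4   (metabolisable energy)
  8.2x1 + 0.2x2 + 5.4x3 ≥ 10.3   (lysine)
  x1, x2, x3 ≥ 0.
The cheapest feasible vertex uses only molasses, rice bran; DDGS is not used. There the calcium and lysine constraints are tight.
So molasses = 0.9076 kg, rice bran = 1.874 kg.
Hence cost = 0.32·0.9076 + 0.21·1.874 = R0.68397.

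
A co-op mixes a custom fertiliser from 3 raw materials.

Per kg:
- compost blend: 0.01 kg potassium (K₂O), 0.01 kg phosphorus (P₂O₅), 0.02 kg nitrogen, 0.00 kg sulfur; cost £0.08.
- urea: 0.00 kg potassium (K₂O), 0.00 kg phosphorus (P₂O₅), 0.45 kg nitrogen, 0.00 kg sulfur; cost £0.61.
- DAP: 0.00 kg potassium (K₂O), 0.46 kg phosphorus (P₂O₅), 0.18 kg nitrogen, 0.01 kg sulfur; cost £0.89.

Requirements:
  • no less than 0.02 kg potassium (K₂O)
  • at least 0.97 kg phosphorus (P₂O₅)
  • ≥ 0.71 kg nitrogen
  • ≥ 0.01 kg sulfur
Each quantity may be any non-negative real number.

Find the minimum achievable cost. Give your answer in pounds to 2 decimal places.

£2.40

Treat it as an LP. Let x1 = kg of compost blend, x2 = kg of urea, x3 = kg of DAP.
Minimise 0.08x1 + 0.61x2 + 0.89x3 subject to:
  0.01x1 ≥ 0.02   (potassium (K₂O))
  0.01x1 + 0.46x3 ≥ 0.97   (phosphorus (P₂O₅))
  0.02x1 + 0.45x2 + 0.18x3 ≥ 0.71   (nitrogen)
  0.01x3 ≥ 0.01   (sulfur)
  x1, x2, x3 ≥ 0.
All 3 inputs are positive at the optimum. The potassium (K₂O), phosphorus (P₂O₅), nitrogen requirements are met with equality.
That vertex is x1 = 2, x2 = 0.6628, x3 = 2.065.
Cost = 0.08·2 + 0.61·0.6628 + 0.89·2.065 = 2.4022.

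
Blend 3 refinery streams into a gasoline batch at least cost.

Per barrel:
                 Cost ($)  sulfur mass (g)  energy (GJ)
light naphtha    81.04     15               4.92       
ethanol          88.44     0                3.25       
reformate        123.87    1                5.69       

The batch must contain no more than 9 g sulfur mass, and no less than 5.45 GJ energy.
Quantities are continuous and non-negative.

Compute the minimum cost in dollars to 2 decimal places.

$103.81

Let x1 = barrels of light naphtha, x2 = barrels of ethanol, x3 = barrels of reformate.
Minimize 81.04x1 + 88.44x2 + 123.87x3 with:
  15x1 + 1x3 ≤ 9   (sulfur mass)
  4.92x1 + 3.25x2 + 5.69x3 ≥ 5.45   (energy)
  x1, x2, x3 ≥ 0.
At the optimum only light naphtha, reformate are positive (ethanol = 0). Binding constraints: sulfur mass and energy.
Solving gives x1 = 0.5689, x3 = 0.4659.
Hence cost = 81.04·0.5689 + 123.87·0.4659 = $103.8147.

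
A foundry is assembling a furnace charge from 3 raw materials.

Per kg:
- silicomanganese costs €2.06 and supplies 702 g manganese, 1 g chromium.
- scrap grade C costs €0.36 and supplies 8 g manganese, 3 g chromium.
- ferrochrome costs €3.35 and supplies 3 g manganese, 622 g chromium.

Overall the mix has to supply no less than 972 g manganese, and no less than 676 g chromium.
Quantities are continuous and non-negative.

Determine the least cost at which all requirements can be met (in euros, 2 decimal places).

€6.48

Let x1 = kg of silicomanganese, x2 = kg of scrap grade C, x3 = kg of ferrochrome.
Minimize 2.06x1 + 0.36x2 + 3.35x3 with:
  702x1 + 8x2 + 3x3 ≥ 972   (manganese)
  1x1 + 3x2 + 622x3 ≥ 676   (chromium)
  x1, x2, x3 ≥ 0.
The optimal basis is {silicomanganese, ferrochrome}; scrap grade C drops out. Binding constraints: manganese and chromium.
Solving gives x1 = 1.38, x3 = 1.085.
Total cost: 2.06·1.38 + 3.35·1.085 = 6.4776.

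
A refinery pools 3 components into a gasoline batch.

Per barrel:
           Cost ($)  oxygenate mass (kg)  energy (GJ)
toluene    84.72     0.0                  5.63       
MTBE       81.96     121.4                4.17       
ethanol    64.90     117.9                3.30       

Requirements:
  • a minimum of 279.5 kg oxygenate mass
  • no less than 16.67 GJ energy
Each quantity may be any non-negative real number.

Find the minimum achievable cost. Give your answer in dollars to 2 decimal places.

Let x1 = barrels of toluene, x2 = barrels of MTBE, x3 = barrels of ethanol.
Minimise 84.72x1 + 81.96x2 + 64.9x3 with:
  121.4x2 + 117.9x3 ≥ 279.5   (oxygenate mass)
  5.63x1 + 4.17x2 + 3.3x3 ≥ 16.67   (energy)
  x1, x2, x3 ≥ 0.
The optimal basis is {toluene, ethanol}; MTBE drops out. The oxygenate mass and energy requirements are met with equality.
So toluene = 1.57138 barrels, ethanol = 2.37065 barrels.
Hence cost = 84.72·1.57138 + 64.9·2.37065 = $286.9825.

$286.98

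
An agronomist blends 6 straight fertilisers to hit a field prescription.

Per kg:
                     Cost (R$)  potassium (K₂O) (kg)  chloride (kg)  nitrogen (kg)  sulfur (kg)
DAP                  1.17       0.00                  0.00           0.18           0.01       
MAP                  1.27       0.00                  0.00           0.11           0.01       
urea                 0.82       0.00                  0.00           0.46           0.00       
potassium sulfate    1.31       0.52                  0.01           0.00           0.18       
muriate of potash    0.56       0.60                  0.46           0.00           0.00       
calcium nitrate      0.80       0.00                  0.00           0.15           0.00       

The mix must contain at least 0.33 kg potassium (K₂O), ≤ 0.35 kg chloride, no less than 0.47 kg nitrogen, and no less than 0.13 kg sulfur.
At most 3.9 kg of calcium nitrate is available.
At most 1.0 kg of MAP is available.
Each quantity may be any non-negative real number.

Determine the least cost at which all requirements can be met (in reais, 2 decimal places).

Set it up as a linear program. Let x1 = kg of DAP, x2 = kg of MAP, x3 = kg of urea, x4 = kg of potassium sulfate, x5 = kg of muriate of potash, x6 = kg of calcium nitrate.
min 1.17x1 + 1.27x2 + 0.82x3 + 1.31x4 + 0.56x5 + 0.8x6 with:
  0.52x4 + 0.6x5 ≥ 0.33   (potassium (K₂O))
  0.01x4 + 0.46x5 ≤ 0.35   (chloride)
  0.18x1 + 0.11x2 + 0.46x3 + 0.15x6 ≥ 0.47   (nitrogen)
  0.01x1 + 0.01x2 + 0.18x4 ≥ 0.13   (sulfur)
  x6 ≤ 3.9
  x2 ≤ 1
  x1, x2, x3, x4, x5, x6 ≥ 0.
The cheapest feasible vertex uses only urea, potassium sulfate; DAP, MAP, muriate of potash, calcium nitrate are not used. Binding constraints: nitrogen and sulfur.
Optimal quantities: urea = 1.022 kg, potassium sulfate = 0.7222 kg.
Cost = 0.82·1.022 + 1.31·0.7222 = 1.7841.

R$1.78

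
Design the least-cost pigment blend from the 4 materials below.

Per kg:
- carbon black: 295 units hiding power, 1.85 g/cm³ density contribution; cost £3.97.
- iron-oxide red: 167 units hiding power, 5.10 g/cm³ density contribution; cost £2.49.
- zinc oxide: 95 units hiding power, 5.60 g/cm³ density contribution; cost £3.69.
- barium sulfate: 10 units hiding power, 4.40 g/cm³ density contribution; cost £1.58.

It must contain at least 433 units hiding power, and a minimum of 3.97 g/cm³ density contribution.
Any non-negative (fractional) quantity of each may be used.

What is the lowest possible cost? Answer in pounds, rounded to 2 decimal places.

Set it up as a linear program. Let x1 = kg of carbon black, x2 = kg of iron-oxide red, x3 = kg of zinc oxide, x4 = kg of barium sulfate.
Minimise 3.97x1 + 2.49x2 + 3.69x3 + 1.58x4 s.t.:
  295x1 + 167x2 + 95x3 + 10x4 ≥ 433   (hiding power)
  1.85x1 + 5.1x2 + 5.6x3 + 4.4x4 ≥ 3.97   (density contribution)
  x1, x2, x3, x4 ≥ 0.
The minimum-cost mix takes nothing from zinc oxide, barium sulfate — only carbon black, iron-oxide red. Binding constraints: hiding power and density contribution.
Solving gives x1 = 1.293, x2 = 0.3096.
Cost = 3.97·1.293 + 2.49·0.3096 = 5.9041.

£5.90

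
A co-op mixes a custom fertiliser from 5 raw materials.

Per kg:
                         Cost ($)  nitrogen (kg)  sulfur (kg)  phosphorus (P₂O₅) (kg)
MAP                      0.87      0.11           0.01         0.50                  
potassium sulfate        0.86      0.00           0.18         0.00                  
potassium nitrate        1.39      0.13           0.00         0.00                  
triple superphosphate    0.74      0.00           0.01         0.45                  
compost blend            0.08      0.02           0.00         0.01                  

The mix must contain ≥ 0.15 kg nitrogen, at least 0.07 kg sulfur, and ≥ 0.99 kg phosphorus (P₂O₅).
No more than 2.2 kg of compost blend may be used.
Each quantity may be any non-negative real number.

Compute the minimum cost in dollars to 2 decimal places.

$1.93

Let x1 = kg of MAP, x2 = kg of potassium sulfate, x3 = kg of potassium nitrate, x4 = kg of triple superphosphate, x5 = kg of compost blend.
min 0.87x1 + 0.86x2 + 1.39x3 + 0.74x4 + 0.08x5 with:
  0.11x1 + 0.13x3 + 0.02x5 ≥ 0.15   (nitrogen)
  0.01x1 + 0.18x2 + 0.01x4 ≥ 0.07   (sulfur)
  0.5x1 + 0.45x4 + 0.01x5 ≥ 0.99   (phosphorus (P₂O₅))
  x5 ≤ 2.2
  x1, x2, x3, x4, x5 ≥ 0.
The cheapest feasible vertex uses only MAP, potassium sulfate, triple superphosphate; potassium nitrate, compost blend are not used. Binding constraints: nitrogen, sulfur, phosphorus (P₂O₅).
So MAP = 1.364 kg, potassium sulfate = 0.2751 kg, triple superphosphate = 0.6848 kg.
Total cost: 0.87·1.364 + 0.86·0.2751 + 0.74·0.6848 = 1.9300.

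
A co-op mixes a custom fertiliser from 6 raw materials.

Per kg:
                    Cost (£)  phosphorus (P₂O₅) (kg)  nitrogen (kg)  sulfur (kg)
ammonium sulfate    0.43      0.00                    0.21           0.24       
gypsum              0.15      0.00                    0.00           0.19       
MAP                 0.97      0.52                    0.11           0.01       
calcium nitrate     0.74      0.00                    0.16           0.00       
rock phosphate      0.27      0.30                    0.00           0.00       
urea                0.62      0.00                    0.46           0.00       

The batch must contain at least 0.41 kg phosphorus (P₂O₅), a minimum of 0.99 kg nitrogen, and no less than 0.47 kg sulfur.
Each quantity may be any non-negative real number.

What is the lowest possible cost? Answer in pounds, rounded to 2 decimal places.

£1.99

Set it up as a linear program. Let x1 = kg of ammonium sulfate, x2 = kg of gypsum, x3 = kg of MAP, x4 = kg of calcium nitrate, x5 = kg of rock phosphate, x6 = kg of urea.
min 0.43x1 + 0.15x2 + 0.97x3 + 0.74x4 + 0.27x5 + 0.62x6 subject to:
  0.52x3 + 0.3x5 ≥ 0.41   (phosphorus (P₂O₅))
  0.21x1 + 0.11x3 + 0.16x4 + 0.46x6 ≥ 0.99   (nitrogen)
  0.24x1 + 0.19x2 + 0.01x3 ≥ 0.47   (sulfur)
  x1, x2, x3, x4, x5, x6 ≥ 0.
The minimum-cost mix takes nothing from gypsum, MAP, calcium nitrate — only ammonium sulfate, rock phosphate, urea. Binding constraints: phosphorus (P₂O₅), nitrogen, sulfur.
That vertex is x1 = 1.958, x5 = 1.367, x6 = 1.258.
Total cost: 0.43·1.958 + 0.27·1.367 + 0.62·1.258 = 1.9910.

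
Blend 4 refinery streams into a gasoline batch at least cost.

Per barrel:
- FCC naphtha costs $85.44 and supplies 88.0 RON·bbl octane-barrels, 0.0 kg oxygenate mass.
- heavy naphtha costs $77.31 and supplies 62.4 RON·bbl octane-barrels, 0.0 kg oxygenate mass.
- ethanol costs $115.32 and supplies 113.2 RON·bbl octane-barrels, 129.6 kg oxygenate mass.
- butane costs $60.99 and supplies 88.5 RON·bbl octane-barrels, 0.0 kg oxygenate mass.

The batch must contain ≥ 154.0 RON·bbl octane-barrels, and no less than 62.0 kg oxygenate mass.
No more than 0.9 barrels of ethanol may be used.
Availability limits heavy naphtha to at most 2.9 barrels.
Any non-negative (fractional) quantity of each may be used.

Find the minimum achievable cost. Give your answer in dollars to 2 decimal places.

$123.98

Set it up as a linear program. Let x1 = barrels of FCC naphtha, x2 = barrels of heavy naphtha, x3 = barrels of ethanol, x4 = barrels of butane.
Minimise 85.44x1 + 77.31x2 + 115.32x3 + 60.99x4 s.t.:
  88x1 + 62.4x2 + 113.2x3 + 88.5x4 ≥ 154   (octane-barrels)
  129.6x3 ≥ 62   (oxygenate mass)
  x3 ≤ 0.9
  x2 ≤ 2.9
  x1, x2, x3, x4 ≥ 0.
The minimum-cost mix takes nothing from FCC naphtha, heavy naphtha — only ethanol, butane. There the octane-barrels and oxygenate mass constraints are tight.
Optimal quantities: ethanol = 0.4784 barrels, butane = 1.1282 barrels.
Hence cost = 115.32·0.4784 + 60.99·1.1282 = $123.9780.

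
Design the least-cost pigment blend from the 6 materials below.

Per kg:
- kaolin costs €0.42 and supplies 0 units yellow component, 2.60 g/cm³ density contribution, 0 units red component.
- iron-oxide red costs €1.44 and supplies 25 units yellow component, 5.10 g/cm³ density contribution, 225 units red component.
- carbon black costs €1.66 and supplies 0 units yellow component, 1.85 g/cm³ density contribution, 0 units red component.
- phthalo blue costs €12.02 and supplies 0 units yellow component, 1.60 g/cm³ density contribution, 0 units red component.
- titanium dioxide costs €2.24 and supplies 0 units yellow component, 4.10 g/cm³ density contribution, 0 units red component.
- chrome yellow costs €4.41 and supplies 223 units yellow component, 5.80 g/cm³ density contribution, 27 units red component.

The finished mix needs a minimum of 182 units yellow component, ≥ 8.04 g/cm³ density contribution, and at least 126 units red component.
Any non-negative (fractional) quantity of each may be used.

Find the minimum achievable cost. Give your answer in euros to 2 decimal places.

Let x1 = kg of kaolin, x2 = kg of iron-oxide red, x3 = kg of carbon black, x4 = kg of phthalo blue, x5 = kg of titanium dioxide, x6 = kg of chrome yellow.
min 0.42x1 + 1.44x2 + 1.66x3 + 12.02x4 + 2.24x5 + 4.41x6 with:
  25x2 + 223x6 ≥ 182   (yellow component)
  2.6x1 + 5.1x2 + 1.85x3 + 1.6x4 + 4.1x5 + 5.8x6 ≥ 8.04   (density contribution)
  225x2 + 27x6 ≥ 126   (red component)
  x1, x2, x3, x4, x5, x6 ≥ 0.
The optimal basis is {kaolin, iron-oxide red, chrome yellow}; carbon black, phthalo blue, titanium dioxide drop out. The yellow component, density contribution, red component requirements are met with equality.
Solving gives x1 = 0.4701, x2 = 0.4684, x6 = 0.7636.
Objective = 0.42·0.4701 + 1.44·0.4684 + 4.41·0.7636 = 4.2394.

€4.24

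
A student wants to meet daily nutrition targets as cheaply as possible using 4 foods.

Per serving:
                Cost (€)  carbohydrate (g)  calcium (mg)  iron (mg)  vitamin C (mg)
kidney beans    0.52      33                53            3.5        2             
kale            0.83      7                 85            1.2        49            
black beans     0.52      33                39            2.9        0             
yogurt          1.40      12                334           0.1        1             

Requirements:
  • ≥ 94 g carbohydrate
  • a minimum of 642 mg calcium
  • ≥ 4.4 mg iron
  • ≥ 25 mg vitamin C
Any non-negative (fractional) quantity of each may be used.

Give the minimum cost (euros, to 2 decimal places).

€3.54

Let x1 = servings of kidney beans, x2 = servings of kale, x3 = servings of black beans, x4 = servings of yogurt.
Minimise 0.52x1 + 0.83x2 + 0.52x3 + 1.4x4 s.t.:
  33x1 + 7x2 + 33x3 + 12x4 ≥ 94   (carbohydrate)
  53x1 + 85x2 + 39x3 + 334x4 ≥ 642   (calcium)
  3.5x1 + 1.2x2 + 2.9x3 + 0.1x4 ≥ 4.4   (iron)
  2x1 + 49x2 + 1x4 ≥ 25   (vitamin C)
  x1, x2, x3, x4 ≥ 0.
The minimum-cost mix takes nothing from black beans — only kidney beans, kale, yogurt. There the carbohydrate, calcium, vitamin C constraints are tight.
So kidney beans = 2.232 servings, kale = 0.3891 servings, yogurt = 1.469 servings.
Total cost: 0.52·2.232 + 0.83·0.3891 + 1.4·1.469 = 3.5402.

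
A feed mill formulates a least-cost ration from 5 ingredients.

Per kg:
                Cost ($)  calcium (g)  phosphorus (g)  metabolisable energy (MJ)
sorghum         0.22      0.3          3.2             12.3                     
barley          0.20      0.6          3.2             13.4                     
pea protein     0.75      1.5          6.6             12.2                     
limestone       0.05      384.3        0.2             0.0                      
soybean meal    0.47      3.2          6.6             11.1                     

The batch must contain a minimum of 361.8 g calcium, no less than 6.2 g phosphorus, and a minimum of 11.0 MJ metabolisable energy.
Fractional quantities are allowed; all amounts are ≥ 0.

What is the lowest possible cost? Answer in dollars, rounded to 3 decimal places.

$0.423

Let x1 = kg of sorghum, x2 = kg of barley, x3 = kg of pea protein, x4 = kg of limestone, x5 = kg of soybean meal.
Minimise 0.22x1 + 0.2x2 + 0.75x3 + 0.05x4 + 0.47x5 s.t.:
  0.3x1 + 0.6x2 + 1.5x3 + 384.3x4 + 3.2x5 ≥ 361.8   (calcium)
  3.2x1 + 3.2x2 + 6.6x3 + 0.2x4 + 6.6x5 ≥ 6.2   (phosphorus)
  12.3x1 + 13.4x2 + 12.2x3 + 11.1x5 ≥ 11   (metabolisable energy)
  x1, x2, x3, x4, x5 ≥ 0.
The cheapest feasible vertex uses only barley, limestone; sorghum, pea protein, soybean meal are not used. There the calcium and phosphorus constraints are tight.
That vertex is x2 = 1.879, x4 = 0.9385.
Objective = 0.2·1.879 + 0.05·0.9385 = 0.42273.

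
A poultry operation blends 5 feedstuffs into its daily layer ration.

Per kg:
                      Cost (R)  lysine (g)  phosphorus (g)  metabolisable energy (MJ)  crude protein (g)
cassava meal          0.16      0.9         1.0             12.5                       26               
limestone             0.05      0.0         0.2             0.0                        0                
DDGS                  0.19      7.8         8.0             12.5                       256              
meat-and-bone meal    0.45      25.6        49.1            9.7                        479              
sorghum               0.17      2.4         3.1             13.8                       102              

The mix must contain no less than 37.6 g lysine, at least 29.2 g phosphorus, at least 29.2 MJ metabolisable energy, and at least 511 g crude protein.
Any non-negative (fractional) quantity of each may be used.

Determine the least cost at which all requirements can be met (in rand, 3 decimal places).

Let x1 = kg of cassava meal, x2 = kg of limestone, x3 = kg of DDGS, x4 = kg of meat-and-bone meal, x5 = kg of sorghum.
Minimize 0.16x1 + 0.05x2 + 0.19x3 + 0.45x4 + 0.17x5 with:
  0.9x1 + 7.8x3 + 25.6x4 + 2.4x5 ≥ 37.6   (lysine)
  1x1 + 0.2x2 + 8x3 + 49.1x4 + 3.1x5 ≥ 29.2   (phosphorus)
  12.5x1 + 12.5x3 + 9.7x4 + 13.8x5 ≥ 29.2   (metabolisable energy)
  26x1 + 256x3 + 479x4 + 102x5 ≥ 511   (crude protein)
  x1, x2, x3, x4, x5 ≥ 0.
The minimum-cost mix takes nothing from cassava meal, limestone, sorghum — only DDGS, meat-and-bone meal. There the lysine and metabolisable energy constraints are tight.
That vertex is x3 = 1.567, x4 = 0.9914.
Objective = 0.19·1.567 + 0.45·0.9914 = 0.74386.

R0.744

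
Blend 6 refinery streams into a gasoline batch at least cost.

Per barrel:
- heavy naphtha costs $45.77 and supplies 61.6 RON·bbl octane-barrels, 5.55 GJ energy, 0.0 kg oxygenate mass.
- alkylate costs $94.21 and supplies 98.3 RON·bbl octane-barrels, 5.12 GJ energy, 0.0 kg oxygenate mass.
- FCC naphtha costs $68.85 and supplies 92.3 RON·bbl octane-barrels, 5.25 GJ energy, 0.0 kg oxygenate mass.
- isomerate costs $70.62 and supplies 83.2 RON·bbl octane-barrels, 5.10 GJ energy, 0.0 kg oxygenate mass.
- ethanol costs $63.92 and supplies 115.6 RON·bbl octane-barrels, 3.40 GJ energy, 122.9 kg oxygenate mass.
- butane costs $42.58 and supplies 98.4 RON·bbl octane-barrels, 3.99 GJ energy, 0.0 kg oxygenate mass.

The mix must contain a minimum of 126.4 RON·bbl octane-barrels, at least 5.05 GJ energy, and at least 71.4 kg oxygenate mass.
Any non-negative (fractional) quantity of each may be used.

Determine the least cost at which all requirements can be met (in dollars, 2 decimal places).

$66.98

Let x1 = barrels of heavy naphtha, x2 = barrels of alkylate, x3 = barrels of FCC naphtha, x4 = barrels of isomerate, x5 = barrels of ethanol, x6 = barrels of butane.
Minimise 45.77x1 + 94.21x2 + 68.85x3 + 70.62x4 + 63.92x5 + 42.58x6 s.t.:
  61.6x1 + 98.3x2 + 92.3x3 + 83.2x4 + 115.6x5 + 98.4x6 ≥ 126.4   (octane-barrels)
  5.55x1 + 5.12x2 + 5.25x3 + 5.1x4 + 3.4x5 + 3.99x6 ≥ 5.05   (energy)
  122.9x5 ≥ 71.4   (oxygenate mass)
  x1, x2, x3, x4, x5, x6 ≥ 0.
The cheapest feasible vertex uses only heavy naphtha, ethanol, butane; alkylate, FCC naphtha, isomerate are not used. There the octane-barrels, energy, oxygenate mass constraints are tight.
That vertex is x1 = 0.22036, x5 = 0.58096, x6 = 0.46409.
Cost = 45.77·0.22036 + 63.92·0.58096 + 42.58·0.46409 = 66.9818.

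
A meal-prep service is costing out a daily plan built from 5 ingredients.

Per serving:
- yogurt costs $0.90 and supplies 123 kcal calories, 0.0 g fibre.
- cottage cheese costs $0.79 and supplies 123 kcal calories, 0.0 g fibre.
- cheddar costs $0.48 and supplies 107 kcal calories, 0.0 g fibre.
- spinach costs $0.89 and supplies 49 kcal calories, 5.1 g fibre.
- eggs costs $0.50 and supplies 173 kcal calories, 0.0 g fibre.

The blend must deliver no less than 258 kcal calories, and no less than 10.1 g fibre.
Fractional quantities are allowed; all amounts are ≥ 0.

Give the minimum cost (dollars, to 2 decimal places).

Let x1 = servings of yogurt, x2 = servings of cottage cheese, x3 = servings of cheddar, x4 = servings of spinach, x5 = servings of eggs.
Minimise 0.9x1 + 0.79x2 + 0.48x3 + 0.89x4 + 0.5x5 subject to:
  123x1 + 123x2 + 107x3 + 49x4 + 173x5 ≥ 258   (calories)
  5.1x4 ≥ 10.1   (fibre)
  x1, x2, x3, x4, x5 ≥ 0.
The optimal basis is {spinach, eggs}; yogurt, cottage cheese, cheddar drop out. There the calories and fibre constraints are tight.
Solving gives x4 = 1.98, x5 = 0.9304.
Cost = 0.89·1.98 + 0.5·0.9304 = 2.2274.

$2.23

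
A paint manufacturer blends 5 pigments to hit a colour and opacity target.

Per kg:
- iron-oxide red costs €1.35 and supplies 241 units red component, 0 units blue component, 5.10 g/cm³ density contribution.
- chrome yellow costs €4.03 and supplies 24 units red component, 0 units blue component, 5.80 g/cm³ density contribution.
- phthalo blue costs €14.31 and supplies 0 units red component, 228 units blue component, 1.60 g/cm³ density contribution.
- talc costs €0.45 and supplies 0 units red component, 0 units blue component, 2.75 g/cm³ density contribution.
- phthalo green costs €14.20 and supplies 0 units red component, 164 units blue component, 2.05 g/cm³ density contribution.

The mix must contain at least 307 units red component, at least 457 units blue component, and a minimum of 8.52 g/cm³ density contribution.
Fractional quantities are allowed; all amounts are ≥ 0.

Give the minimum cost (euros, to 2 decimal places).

€30.40

Treat it as an LP. Let x1 = kg of iron-oxide red, x2 = kg of chrome yellow, x3 = kg of phthalo blue, x4 = kg of talc, x5 = kg of phthalo green.
min 1.35x1 + 4.03x2 + 14.31x3 + 0.45x4 + 14.2x5 with:
  241x1 + 24x2 ≥ 307   (red component)
  228x3 + 164x5 ≥ 457   (blue component)
  5.1x1 + 5.8x2 + 1.6x3 + 2.75x4 + 2.05x5 ≥ 8.52   (density contribution)
  x1, x2, x3, x4, x5 ≥ 0.
The minimum-cost mix takes nothing from chrome yellow, talc, phthalo green — only iron-oxide red, phthalo blue. Binding constraints: red component and blue component.
That vertex is x1 = 1.274, x3 = 2.004.
Cost = 1.35·1.274 + 14.31·2.004 = 30.3971.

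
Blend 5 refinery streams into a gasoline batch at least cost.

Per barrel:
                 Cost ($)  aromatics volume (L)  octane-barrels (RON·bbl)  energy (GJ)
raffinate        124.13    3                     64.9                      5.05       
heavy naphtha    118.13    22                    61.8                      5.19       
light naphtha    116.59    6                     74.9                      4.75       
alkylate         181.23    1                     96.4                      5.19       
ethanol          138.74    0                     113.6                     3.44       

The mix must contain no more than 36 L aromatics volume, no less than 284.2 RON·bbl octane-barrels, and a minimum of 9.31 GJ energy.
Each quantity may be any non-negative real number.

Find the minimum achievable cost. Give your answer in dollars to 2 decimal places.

$354.22

Treat it as an LP. Let x1 = barrels of raffinate, x2 = barrels of heavy naphtha, x3 = barrels of light naphtha, x4 = barrels of alkylate, x5 = barrels of ethanol.
Minimise 124.13x1 + 118.13x2 + 116.59x3 + 181.23x4 + 138.74x5 subject to:
  3x1 + 22x2 + 6x3 + 1x4 ≤ 36   (aromatics volume)
  64.9x1 + 61.8x2 + 74.9x3 + 96.4x4 + 113.6x5 ≥ 284.2   (octane-barrels)
  5.05x1 + 5.19x2 + 4.75x3 + 5.19x4 + 3.44x5 ≥ 9.31   (energy)
  x1, x2, x3, x4, x5 ≥ 0.
At the optimum only light naphtha, ethanol are positive (raffinate, heavy naphtha, alkylate = 0). Binding constraints: octane-barrels and energy.
That vertex is x3 = 0.28363, x5 = 2.3148.
Total cost: 116.59·0.28363 + 138.74·2.3148 = 354.2238.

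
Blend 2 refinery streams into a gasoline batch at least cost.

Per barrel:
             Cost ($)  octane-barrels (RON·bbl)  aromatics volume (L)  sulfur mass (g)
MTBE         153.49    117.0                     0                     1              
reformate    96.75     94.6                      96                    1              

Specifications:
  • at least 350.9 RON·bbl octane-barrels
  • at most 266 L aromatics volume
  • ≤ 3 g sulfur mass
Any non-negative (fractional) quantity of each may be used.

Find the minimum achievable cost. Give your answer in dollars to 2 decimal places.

Let x1 = barrels of MTBE, x2 = barrels of reformate.
Minimise 153.49x1 + 96.75x2 with:
  117x1 + 94.6x2 ≥ 350.9   (octane-barrels)
  96x2 ≤ 266   (aromatics volume)
  1x1 + 1x2 ≤ 3   (sulfur mass)
  x1, x2 ≥ 0.
Both inputs are positive at the optimum. The octane-barrels and sulfur mass requirements are met with equality.
Solving gives x1 = 2.99554, x2 = 0.00446429.
Cost = 153.49·2.99554 + 96.75·0.00446429 = 460.2174.

$460.22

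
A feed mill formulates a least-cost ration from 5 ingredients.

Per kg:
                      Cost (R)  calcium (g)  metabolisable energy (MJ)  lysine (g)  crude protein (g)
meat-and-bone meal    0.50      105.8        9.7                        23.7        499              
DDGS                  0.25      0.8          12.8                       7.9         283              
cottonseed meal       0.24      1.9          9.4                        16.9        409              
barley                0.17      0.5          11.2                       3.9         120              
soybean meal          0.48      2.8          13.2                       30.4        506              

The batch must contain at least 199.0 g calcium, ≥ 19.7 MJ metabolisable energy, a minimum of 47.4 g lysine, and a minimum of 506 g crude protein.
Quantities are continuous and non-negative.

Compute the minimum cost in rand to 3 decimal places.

Let x1 = kg of meat-and-bone meal, x2 = kg of DDGS, x3 = kg of cottonseed meal, x4 = kg of barley, x5 = kg of soybean meal.
Minimise 0.5x1 + 0.25x2 + 0.24x3 + 0.17x4 + 0.48x5 s.t.:
  105.8x1 + 0.8x2 + 1.9x3 + 0.5x4 + 2.8x5 ≥ 199   (calcium)
  9.7x1 + 12.8x2 + 9.4x3 + 11.2x4 + 13.2x5 ≥ 19.7   (metabolisable energy)
  23.7x1 + 7.9x2 + 16.9x3 + 3.9x4 + 30.4x5 ≥ 47.4   (lysine)
  499x1 + 283x2 + 409x3 + 120x4 + 506x5 ≥ 506   (crude protein)
  x1, x2, x3, x4, x5 ≥ 0.
The minimum-cost mix takes nothing from DDGS, barley, soybean meal — only meat-and-bone meal, cottonseed meal. Binding constraints: calcium and lysine.
Solving gives x1 = 1.878, x3 = 0.1713.
Total cost: 0.5·1.878 + 0.24·0.1713 = 0.98011.

R0.980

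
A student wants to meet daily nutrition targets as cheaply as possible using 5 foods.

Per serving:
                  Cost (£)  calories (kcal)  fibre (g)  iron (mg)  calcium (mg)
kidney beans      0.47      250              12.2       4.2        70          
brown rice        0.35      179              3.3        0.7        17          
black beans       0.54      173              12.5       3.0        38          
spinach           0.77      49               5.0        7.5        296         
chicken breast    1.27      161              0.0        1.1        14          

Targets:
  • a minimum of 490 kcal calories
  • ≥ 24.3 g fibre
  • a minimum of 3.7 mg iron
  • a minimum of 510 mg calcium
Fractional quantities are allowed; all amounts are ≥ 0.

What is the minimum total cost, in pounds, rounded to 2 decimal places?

£1.82

Let x1 = servings of kidney beans, x2 = servings of brown rice, x3 = servings of black beans, x4 = servings of spinach, x5 = servings of chicken breast.
Minimise 0.47x1 + 0.35x2 + 0.54x3 + 0.77x4 + 1.27x5 subject to:
  250x1 + 179x2 + 173x3 + 49x4 + 161x5 ≥ 490   (calories)
  12.2x1 + 3.3x2 + 12.5x3 + 5x4 ≥ 24.3   (fibre)
  4.2x1 + 0.7x2 + 3x3 + 7.5x4 + 1.1x5 ≥ 3.7   (iron)
  70x1 + 17x2 + 38x3 + 296x4 + 14x5 ≥ 510   (calcium)
  x1, x2, x3, x4, x5 ≥ 0.
The optimal basis is {kidney beans, spinach}; brown rice, black beans, chicken breast drop out. There the calories and calcium constraints are tight.
That vertex is x1 = 1.701, x4 = 1.321.
Objective = 0.47·1.701 + 0.77·1.321 = 1.8166.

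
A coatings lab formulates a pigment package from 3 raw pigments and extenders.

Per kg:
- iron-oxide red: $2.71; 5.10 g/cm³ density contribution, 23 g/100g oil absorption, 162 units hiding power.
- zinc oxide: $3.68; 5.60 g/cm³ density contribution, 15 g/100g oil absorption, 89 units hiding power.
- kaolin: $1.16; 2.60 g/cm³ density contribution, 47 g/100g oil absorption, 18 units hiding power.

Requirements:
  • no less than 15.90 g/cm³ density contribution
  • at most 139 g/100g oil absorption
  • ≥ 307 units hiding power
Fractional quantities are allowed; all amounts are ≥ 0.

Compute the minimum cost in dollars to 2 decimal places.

$8.03

Set it up as a linear program. Let x1 = kg of iron-oxide red, x2 = kg of zinc oxide, x3 = kg of kaolin.
Minimise 2.71x1 + 3.68x2 + 1.16x3 with:
  5.1x1 + 5.6x2 + 2.6x3 ≥ 15.9   (density contribution)
  23x1 + 15x2 + 47x3 ≤ 139   (oil absorption)
  162x1 + 89x2 + 18x3 ≥ 307   (hiding power)
  x1, x2, x3 ≥ 0.
The minimum-cost mix takes nothing from zinc oxide — only iron-oxide red, kaolin. Binding constraints: density contribution and oil absorption.
So iron-oxide red = 2.145 kg, kaolin = 1.908 kg.
Hence cost = 2.71·2.145 + 1.16·1.908 = $8.0262.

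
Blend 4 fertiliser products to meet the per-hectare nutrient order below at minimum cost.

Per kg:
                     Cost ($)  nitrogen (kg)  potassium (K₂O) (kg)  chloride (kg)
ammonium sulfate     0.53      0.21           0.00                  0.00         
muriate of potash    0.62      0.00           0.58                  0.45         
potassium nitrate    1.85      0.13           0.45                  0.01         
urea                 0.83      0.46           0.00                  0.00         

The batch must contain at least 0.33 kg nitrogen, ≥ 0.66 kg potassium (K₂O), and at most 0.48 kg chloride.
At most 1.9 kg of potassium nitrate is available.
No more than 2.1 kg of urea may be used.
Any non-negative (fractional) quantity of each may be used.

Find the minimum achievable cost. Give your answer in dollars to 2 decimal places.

$1.41

Let x1 = kg of ammonium sulfate, x2 = kg of muriate of potash, x3 = kg of potassium nitrate, x4 = kg of urea.
min 0.53x1 + 0.62x2 + 1.85x3 + 0.83x4 s.t.:
  0.21x1 + 0.13x3 + 0.46x4 ≥ 0.33   (nitrogen)
  0.58x2 + 0.45x3 ≥ 0.66   (potassium (K₂O))
  0.45x2 + 0.01x3 ≤ 0.48   (chloride)
  x3 ≤ 1.9
  x4 ≤ 2.1
  x1, x2, x3, x4 ≥ 0.
The minimum-cost mix takes nothing from ammonium sulfate — only muriate of potash, potassium nitrate, urea. Binding constraints: nitrogen, potassium (K₂O), chloride.
Solving gives x2 = 1.065, x3 = 0.09456, x4 = 0.6907.
Total cost: 0.62·1.065 + 1.85·0.09456 + 0.83·0.6907 = 1.4085.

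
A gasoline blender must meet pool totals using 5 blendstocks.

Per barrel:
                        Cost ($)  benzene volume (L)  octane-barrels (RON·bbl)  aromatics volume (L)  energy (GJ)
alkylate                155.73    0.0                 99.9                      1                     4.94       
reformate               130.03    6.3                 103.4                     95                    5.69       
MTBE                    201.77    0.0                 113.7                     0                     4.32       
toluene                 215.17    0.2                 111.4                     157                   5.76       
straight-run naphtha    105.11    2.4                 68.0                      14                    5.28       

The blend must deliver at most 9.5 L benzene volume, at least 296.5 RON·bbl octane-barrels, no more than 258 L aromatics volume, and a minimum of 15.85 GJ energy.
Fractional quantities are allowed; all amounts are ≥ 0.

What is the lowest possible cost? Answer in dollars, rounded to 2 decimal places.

Let x1 = barrels of alkylate, x2 = barrels of reformate, x3 = barrels of MTBE, x4 = barrels of toluene, x5 = barrels of straight-run naphtha.
min 155.73x1 + 130.03x2 + 201.77x3 + 215.17x4 + 105.11x5 with:
  6.3x2 + 0.2x4 + 2.4x5 ≤ 9.5   (benzene volume)
  99.9x1 + 103.4x2 + 113.7x3 + 111.4x4 + 68x5 ≥ 296.5   (octane-barrels)
  1x1 + 95x2 + 157x4 + 14x5 ≤ 258   (aromatics volume)
  4.94x1 + 5.69x2 + 4.32x3 + 5.76x4 + 5.28x5 ≥ 15.85   (energy)
  x1, x2, x3, x4, x5 ≥ 0.
At the optimum only alkylate, reformate, straight-run naphtha are positive (MTBE, toluene = 0). The benzene volume, octane-barrels, energy requirements are met with equality.
So alkylate = 1.35351 barrels, reformate = 1.43652 barrels, straight-run naphtha = 0.187476 barrels.
Hence cost = 155.73·1.35351 + 130.03·1.43652 + 105.11·0.187476 = $417.2784.

$417.28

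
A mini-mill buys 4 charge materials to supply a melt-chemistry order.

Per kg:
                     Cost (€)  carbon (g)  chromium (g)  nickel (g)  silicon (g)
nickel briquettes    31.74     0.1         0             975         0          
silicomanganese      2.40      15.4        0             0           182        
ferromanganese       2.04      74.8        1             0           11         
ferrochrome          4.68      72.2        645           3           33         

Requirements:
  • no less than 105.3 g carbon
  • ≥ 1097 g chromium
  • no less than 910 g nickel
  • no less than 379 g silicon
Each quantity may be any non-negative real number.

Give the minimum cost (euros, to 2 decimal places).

€41.68

Let x1 = kg of nickel briquettes, x2 = kg of silicomanganese, x3 = kg of ferromanganese, x4 = kg of ferrochrome.
Minimise 31.74x1 + 2.4x2 + 2.04x3 + 4.68x4 with:
  0.1x1 + 15.4x2 + 74.8x3 + 72.2x4 ≥ 105.3   (carbon)
  1x3 + 645x4 ≥ 1097   (chromium)
  975x1 + 3x4 ≥ 910   (nickel)
  182x2 + 11x3 + 33x4 ≥ 379   (silicon)
  x1, x2, x3, x4 ≥ 0.
The cheapest feasible vertex uses only nickel briquettes, silicomanganese, ferrochrome; ferromanganese is not used. There the chromium, nickel, silicon constraints are tight.
That vertex is x1 = 0.9281, x2 = 1.774, x4 = 1.701.
Objective = 31.74·0.9281 + 2.4·1.774 + 4.68·1.701 = 41.6762.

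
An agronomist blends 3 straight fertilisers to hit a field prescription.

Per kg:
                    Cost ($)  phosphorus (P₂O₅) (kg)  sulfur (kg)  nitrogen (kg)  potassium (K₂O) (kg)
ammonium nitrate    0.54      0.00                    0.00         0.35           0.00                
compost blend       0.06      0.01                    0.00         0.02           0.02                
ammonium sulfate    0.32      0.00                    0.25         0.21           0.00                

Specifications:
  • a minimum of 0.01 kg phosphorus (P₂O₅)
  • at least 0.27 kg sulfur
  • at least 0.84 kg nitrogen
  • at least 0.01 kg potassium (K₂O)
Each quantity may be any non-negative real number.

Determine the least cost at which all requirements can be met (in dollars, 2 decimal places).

$1.31

Let x1 = kg of ammonium nitrate, x2 = kg of compost blend, x3 = kg of ammonium sulfate.
min 0.54x1 + 0.06x2 + 0.32x3 subject to:
  0.01x2 ≥ 0.01   (phosphorus (P₂O₅))
  0.25x3 ≥ 0.27   (sulfur)
  0.35x1 + 0.02x2 + 0.21x3 ≥ 0.84   (nitrogen)
  0.02x2 ≥ 0.01   (potassium (K₂O))
  x1, x2, x3 ≥ 0.
At the optimum only compost blend, ammonium sulfate are positive (ammonium nitrate = 0). Binding constraints: phosphorus (P₂O₅) and nitrogen.
Solving gives x2 = 1, x3 = 3.905.
Objective = 0.06·1 + 0.32·3.905 = 1.3096.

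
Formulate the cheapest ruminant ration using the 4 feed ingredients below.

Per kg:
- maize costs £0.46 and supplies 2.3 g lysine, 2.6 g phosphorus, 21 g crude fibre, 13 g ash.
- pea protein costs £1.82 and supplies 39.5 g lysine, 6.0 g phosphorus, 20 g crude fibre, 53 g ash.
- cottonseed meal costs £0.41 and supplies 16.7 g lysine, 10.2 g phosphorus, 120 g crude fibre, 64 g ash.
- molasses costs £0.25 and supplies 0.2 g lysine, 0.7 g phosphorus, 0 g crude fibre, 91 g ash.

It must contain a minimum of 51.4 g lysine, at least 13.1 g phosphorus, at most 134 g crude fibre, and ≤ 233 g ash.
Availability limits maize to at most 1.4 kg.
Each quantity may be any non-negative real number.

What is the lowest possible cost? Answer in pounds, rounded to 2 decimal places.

£2.02

Treat it as an LP. Let x1 = kg of maize, x2 = kg of pea protein, x3 = kg of cottonseed meal, x4 = kg of molasses.
min 0.46x1 + 1.82x2 + 0.41x3 + 0.25x4 s.t.:
  2.3x1 + 39.5x2 + 16.7x3 + 0.2x4 ≥ 51.4   (lysine)
  2.6x1 + 6x2 + 10.2x3 + 0.7x4 ≥ 13.1   (phosphorus)
  21x1 + 20x2 + 120x3 ≤ 134   (crude fibre)
  13x1 + 53x2 + 64x3 + 91x4 ≤ 233   (ash)
  x1 ≤ 1.4
  x1, x2, x3, x4 ≥ 0.
The optimal basis is {pea protein, cottonseed meal}; maize, molasses drop out. Binding constraints: lysine and crude fibre.
Optimal quantities: pea protein = 0.892 kg, cottonseed meal = 0.968 kg.
Total cost: 1.82·0.892 + 0.41·0.968 = 2.0203.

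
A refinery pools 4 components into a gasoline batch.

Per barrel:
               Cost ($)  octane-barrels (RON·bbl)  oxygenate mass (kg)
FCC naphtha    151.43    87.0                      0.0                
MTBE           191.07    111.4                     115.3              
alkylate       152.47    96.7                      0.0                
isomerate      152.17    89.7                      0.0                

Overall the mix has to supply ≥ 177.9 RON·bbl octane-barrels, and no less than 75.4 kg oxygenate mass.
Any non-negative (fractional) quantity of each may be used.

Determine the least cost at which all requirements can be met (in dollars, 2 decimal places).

Let x1 = barrels of FCC naphtha, x2 = barrels of MTBE, x3 = barrels of alkylate, x4 = barrels of isomerate.
min 151.43x1 + 191.07x2 + 152.47x3 + 152.17x4 subject to:
  87x1 + 111.4x2 + 96.7x3 + 89.7x4 ≥ 177.9   (octane-barrels)
  115.3x2 ≥ 75.4   (oxygenate mass)
  x1, x2, x3, x4 ≥ 0.
The cheapest feasible vertex uses only MTBE, alkylate; FCC naphtha, isomerate are not used. The octane-barrels and oxygenate mass requirements are met with equality.
That vertex is x2 = 0.65395, x3 = 1.0864.
Cost = 191.07·0.65395 + 152.47·1.0864 = 290.5936.

$290.59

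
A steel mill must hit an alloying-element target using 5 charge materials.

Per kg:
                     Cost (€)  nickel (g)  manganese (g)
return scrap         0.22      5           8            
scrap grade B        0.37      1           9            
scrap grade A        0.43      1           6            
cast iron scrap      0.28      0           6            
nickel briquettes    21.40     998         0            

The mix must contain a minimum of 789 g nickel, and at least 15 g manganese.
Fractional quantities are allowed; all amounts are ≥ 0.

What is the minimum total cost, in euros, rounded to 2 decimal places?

€17.13

Let x1 = kg of return scrap, x2 = kg of scrap grade B, x3 = kg of scrap grade A, x4 = kg of cast iron scrap, x5 = kg of nickel briquettes.
min 0.22x1 + 0.37x2 + 0.43x3 + 0.28x4 + 21.4x5 with:
  5x1 + 1x2 + 1x3 + 998x5 ≥ 789   (nickel)
  8x1 + 9x2 + 6x3 + 6x4 ≥ 15   (manganese)
  x1, x2, x3, x4, x5 ≥ 0.
The minimum-cost mix takes nothing from scrap grade B, scrap grade A, cast iron scrap — only return scrap, nickel briquettes. Binding constraints: nickel and manganese.
Solving gives x1 = 1.875, x5 = 0.7812.
Cost = 0.22·1.875 + 21.4·0.7812 = 17.1302.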